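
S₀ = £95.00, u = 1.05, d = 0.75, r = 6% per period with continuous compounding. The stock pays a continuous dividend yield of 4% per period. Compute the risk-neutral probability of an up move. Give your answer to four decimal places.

p = 0.9007

Per-period risk-free factor R = e^0.06 = 1.0618; dividend-adjusted growth = e^(0.06−0.04) = 1.0202.
Risk-neutral probability p = (1.0202 − 0.75)/(1.05 − 0.75) = 0.2702/0.3000 = 0.9007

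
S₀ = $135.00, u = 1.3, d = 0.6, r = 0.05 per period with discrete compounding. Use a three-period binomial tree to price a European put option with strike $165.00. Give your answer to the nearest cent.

Risk-neutral probability p = (1 + 0.05 − 0.6)/(1.3 − 0.6) = 0.4500/0.7000 = 0.6429
Terminal stock prices: S_uuu = 296.6, S_uud = 136.9, S_udd = 63.18, S_ddd = 29.16
Terminal payoffs (K − S): max(-131.6, 0) = 0, max(28.11, 0) = 28.11, max(101.8, 0) = 101.8, max(135.8, 0) = 135.8
Node uu (S = 228.2): V_uu = 1/1.05·[0.6429·0.0000 + 0.3571·28.1100] = 9.5612
Node ud (S = 105.3): V_ud = 1/1.05·[0.6429·28.1100 + 0.3571·101.8200] = 51.8429
Node dd (S = 48.6): V_dd = 1/1.05·[0.6429·101.8200 + 0.3571·135.8400] = 108.5429
Node u (S = 175.5): V_u = 1/1.05·[0.6429·9.5612 + 0.3571·51.8429] = 23.4874
Node d (S = 81): V_d = 1/1.05·[0.6429·51.8429 + 0.3571·108.5429] = 68.6599
Node 0 (S = 135): V_0 = 1/1.05·[0.6429·23.4874 + 0.3571·68.6599] = 37.7338

$37.73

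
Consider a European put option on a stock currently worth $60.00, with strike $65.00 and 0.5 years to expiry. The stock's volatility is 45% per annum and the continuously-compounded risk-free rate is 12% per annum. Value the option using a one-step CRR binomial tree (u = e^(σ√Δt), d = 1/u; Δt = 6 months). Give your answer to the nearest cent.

$9.72

CRR parameters: u = e^(σ√Δt) = e^(0.45·√0.5) = 1.3746, d = 1/u = 0.7275
Per-period rate: rΔt = 0.12·0.5 = 0.06, so R = e^0.06 = 1.0618
Risk-neutral probability p = (e^0.06 − 0.7275)/(1.3746 − 0.7275) = 0.3344/0.6472 = 0.5167
Terminal stock prices: S_u = 82.48, S_d = 43.65
Terminal payoffs (K − S): max(-17.48, 0) = 0, max(21.35, 0) = 21.35
Node 0 (S = 60): V_0 = e^(−0.06)·[0.5167·0.0000 + 0.4833·21.3525] = 9.7195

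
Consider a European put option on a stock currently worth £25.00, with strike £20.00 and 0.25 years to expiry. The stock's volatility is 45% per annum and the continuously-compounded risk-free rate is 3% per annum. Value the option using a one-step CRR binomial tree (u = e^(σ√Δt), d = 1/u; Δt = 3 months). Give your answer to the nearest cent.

£0.02

CRR parameters: u = e^(σ√Δt) = e^(0.45·√0.25) = 1.2523, d = 1/u = 0.7985
Per-period rate: rΔt = 0.03·0.25 = 0.0075, so R = e^0.0075 = 1.0075
Risk-neutral probability p = (e^0.0075 − 0.7985)/(1.2523 − 0.7985) = 0.2090/0.4538 = 0.4606
Terminal stock prices: S_u = 31.31, S_d = 19.96
Terminal payoffs (K − S): max(-11.31, 0) = 0, max(0.03709, 0) = 0.03709
Node 0 (S = 25): V_0 = e^(−0.0075)·[0.4606·0.0000 + 0.5394·0.0371] = 0.0199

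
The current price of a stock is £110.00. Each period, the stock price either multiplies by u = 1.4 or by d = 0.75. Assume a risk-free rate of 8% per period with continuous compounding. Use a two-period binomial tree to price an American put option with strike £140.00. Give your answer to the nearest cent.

£31.08

Risk-neutral probability p = (e^0.08 − 0.75)/(1.4 − 0.75) = 0.3333/0.6500 = 0.5127
Terminal stock prices: S_uu = 215.6, S_ud = 115.5, S_dd = 61.88
Terminal payoffs (K − S): max(-75.6, 0) = 0, max(24.5, 0) = 24.5, max(78.12, 0) = 78.12
Node u (S = 154): continuation = e^(−0.08)·[0.5127·0.0000 + 0.4873·24.5000] = 11.0198; exercise value = 0.0000 ≤ continuation, so V_u = 11.0198
Node d (S = 82.5): continuation = e^(−0.08)·[0.5127·24.5000 + 0.4873·78.1250] = 46.7363; exercise value = 57.5000 > continuation, so V_d = 57.5000 (exercise)
Node 0 (S = 110): continuation = e^(−0.08)·[0.5127·11.0198 + 0.4873·57.5000] = 31.0789; exercise value = 30.0000 ≤ continuation, so V_0 = 31.0789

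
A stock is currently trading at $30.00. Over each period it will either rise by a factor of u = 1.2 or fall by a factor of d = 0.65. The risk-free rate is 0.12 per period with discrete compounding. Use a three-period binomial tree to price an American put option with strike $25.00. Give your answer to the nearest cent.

$0.87

Risk-neutral probability p = (1 + 0.12 − 0.65)/(1.2 − 0.65) = 0.4700/0.5500 = 0.8545
Terminal stock prices: S_uuu = 51.84, S_uud = 28.08, S_udd = 15.21, S_ddd = 8.239
Terminal payoffs (K − S): max(-26.84, 0) = 0, max(-3.08, 0) = 0, max(9.79, 0) = 9.79, max(16.76, 0) = 16.76
Node uu (S = 43.2): continuation = 1/1.12·[0.8545·0.0000 + 0.1455·0.0000] = 0.0000; exercise value = 0.0000 ≤ continuation, so V_uu = 0.0000
Node ud (S = 23.4): continuation = 1/1.12·[0.8545·0.0000 + 0.1455·9.7900] = 1.2714; exercise value = 1.6000 > continuation, so V_ud = 1.6000 (exercise)
Node dd (S = 12.68): continuation = 1/1.12·[0.8545·9.7900 + 0.1455·16.7613] = 9.6464; exercise value = 12.3250 > continuation, so V_dd = 12.3250 (exercise)
Node u (S = 36): continuation = 1/1.12·[0.8545·0.0000 + 0.1455·1.6000] = 0.2078; exercise value = 0.0000 ≤ continuation, so V_u = 0.2078
Node d (S = 19.5): continuation = 1/1.12·[0.8545·1.6000 + 0.1455·12.3250] = 2.8214; exercise value = 5.5000 > continuation, so V_d = 5.5000 (exercise)
Node 0 (S = 30): continuation = 1/1.12·[0.8545·0.2078 + 0.1455·5.5000] = 0.8728; exercise value = 0.0000 ≤ continuation, so V_0 = 0.8728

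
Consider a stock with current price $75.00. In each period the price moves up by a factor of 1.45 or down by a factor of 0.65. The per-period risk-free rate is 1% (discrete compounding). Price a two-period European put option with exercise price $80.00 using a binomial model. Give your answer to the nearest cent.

Risk-neutral probability p = (1 + 0.01 − 0.65)/(1.45 − 0.65) = 0.3600/0.8000 = 0.4500
Terminal stock prices: S_uu = 157.7, S_ud = 70.69, S_dd = 31.69
Terminal payoffs (K − S): max(-77.69, 0) = 0, max(9.312, 0) = 9.312, max(48.31, 0) = 48.31
Node u (S = 108.8): V_u = 1/1.01·[0.4500·0.0000 + 0.5500·9.3125] = 5.0712
Node d (S = 48.75): V_d = 1/1.01·[0.4500·9.3125 + 0.5500·48.3125] = 30.4579
Node 0 (S = 75): V_0 = 1/1.01·[0.4500·5.0712 + 0.5500·30.4579] = 18.8454

$18.85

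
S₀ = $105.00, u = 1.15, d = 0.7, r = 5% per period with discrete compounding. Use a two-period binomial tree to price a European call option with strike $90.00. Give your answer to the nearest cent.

Risk-neutral probability p = (1 + 0.05 − 0.7)/(1.15 − 0.7) = 0.3500/0.4500 = 0.7778
Terminal stock prices: S_uu = 138.9, S_ud = 84.52, S_dd = 51.45
Terminal payoffs (S − K): max(48.86, 0) = 48.86, max(-5.475, 0) = 0, max(-38.55, 0) = 0
Node u (S = 120.7): V_u = 1/1.05·[0.7778·48.8625 + 0.2222·0.0000] = 36.1944
Node d (S = 73.5): V_d = 1/1.05·[0.7778·0.0000 + 0.2222·0.0000] = 0.0000
Node 0 (S = 105): V_0 = 1/1.05·[0.7778·36.1944 + 0.2222·0.0000] = 26.8107

$26.81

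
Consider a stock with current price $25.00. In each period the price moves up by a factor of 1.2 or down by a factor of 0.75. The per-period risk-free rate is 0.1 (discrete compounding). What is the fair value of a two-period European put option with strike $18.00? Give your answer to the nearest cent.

$0.16

Risk-neutral probability p = (1 + 0.1 − 0.75)/(1.2 − 0.75) = 0.3500/0.4500 = 0.7778
Terminal stock prices: S_uu = 36, S_ud = 22.5, S_dd = 14.06
Terminal payoffs (K − S): max(-18, 0) = 0, max(-4.5, 0) = 0, max(3.938, 0) = 3.938
Node u (S = 30): V_u = 1/1.1·[0.7778·0.0000 + 0.2222·0.0000] = 0.0000
Node d (S = 18.75): V_d = 1/1.1·[0.7778·0.0000 + 0.2222·3.9375] = 0.7955
Node 0 (S = 25): V_0 = 1/1.1·[0.7778·0.0000 + 0.2222·0.7955] = 0.1607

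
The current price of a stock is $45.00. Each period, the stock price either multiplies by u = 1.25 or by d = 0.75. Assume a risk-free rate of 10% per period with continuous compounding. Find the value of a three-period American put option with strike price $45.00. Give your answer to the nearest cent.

Risk-neutral probability p = (e^0.1 − 0.75)/(1.25 − 0.75) = 0.3552/0.5000 = 0.7103
Terminal stock prices: S_uuu = 87.89, S_uud = 52.73, S_udd = 31.64, S_ddd = 18.98
Terminal payoffs (K − S): max(-42.89, 0) = 0, max(-7.734, 0) = 0, max(13.36, 0) = 13.36, max(26.02, 0) = 26.02
Node uu (S = 70.31): continuation = e^(−0.1)·[0.7103·0.0000 + 0.2897·0.0000] = 0.0000; exercise value = 0.0000 ≤ continuation, so V_uu = 0.0000
Node ud (S = 42.19): continuation = e^(−0.1)·[0.7103·0.0000 + 0.2897·13.3594] = 3.5014; exercise value = 2.8125 ≤ continuation, so V_ud = 3.5014
Node dd (S = 25.31): continuation = e^(−0.1)·[0.7103·13.3594 + 0.2897·26.0156] = 15.4052; exercise value = 19.6875 > continuation, so V_dd = 19.6875 (exercise)
Node u (S = 56.25): continuation = e^(−0.1)·[0.7103·0.0000 + 0.2897·3.5014] = 0.9177; exercise value = 0.0000 ≤ continuation, so V_u = 0.9177
Node d (S = 33.75): continuation = e^(−0.1)·[0.7103·3.5014 + 0.2897·19.6875] = 7.4105; exercise value = 11.2500 > continuation, so V_d = 11.2500 (exercise)
Node 0 (S = 45): continuation = e^(−0.1)·[0.7103·0.9177 + 0.2897·11.2500] = 3.5384; exercise value = 0.0000 ≤ continuation, so V_0 = 3.5384

$3.54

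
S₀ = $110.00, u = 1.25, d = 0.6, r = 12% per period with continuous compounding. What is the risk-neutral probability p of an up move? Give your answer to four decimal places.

p = 0.8115

Risk-neutral probability p = (e^0.12 − 0.6)/(1.25 − 0.6) = 0.5275/0.6500 = 0.8115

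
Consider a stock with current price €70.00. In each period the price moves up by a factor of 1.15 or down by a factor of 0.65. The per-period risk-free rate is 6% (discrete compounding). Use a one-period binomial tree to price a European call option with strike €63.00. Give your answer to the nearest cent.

Risk-neutral probability p = (1 + 0.06 − 0.65)/(1.15 − 0.65) = 0.4100/0.5000 = 0.8200
Terminal stock prices: S_u = 80.5, S_d = 45.5
Terminal payoffs (S − K): max(17.5, 0) = 17.5, max(-17.5, 0) = 0
Node 0 (S = 70): V_0 = 1/1.06·[0.8200·17.5000 + 0.1800·0.0000] = 13.5377

€13.54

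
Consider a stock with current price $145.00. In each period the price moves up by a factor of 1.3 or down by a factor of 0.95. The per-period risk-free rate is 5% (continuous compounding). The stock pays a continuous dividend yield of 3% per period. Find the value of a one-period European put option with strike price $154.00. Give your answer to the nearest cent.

Per-period risk-free factor R = e^0.05 = 1.0513; dividend-adjusted growth = e^(0.05−0.03) = 1.0202.
Risk-neutral probability p = (1.0202 − 0.95)/(1.3 − 0.95) = 0.0702/0.3500 = 0.2006
Terminal stock prices: S_u = 188.5, S_d = 137.8
Terminal payoffs (K − S): max(-34.5, 0) = 0, max(16.25, 0) = 16.25
Node 0 (S = 145): V_0 = e^(−0.05)·[0.2006·0.0000 + 0.7994·16.2500] = 12.3571

$12.36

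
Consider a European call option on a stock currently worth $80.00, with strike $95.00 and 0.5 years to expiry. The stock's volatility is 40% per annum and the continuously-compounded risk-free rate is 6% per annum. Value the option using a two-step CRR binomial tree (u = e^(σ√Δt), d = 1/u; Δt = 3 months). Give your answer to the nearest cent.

CRR parameters: u = e^(σ√Δt) = e^(0.4·√0.25) = 1.2214, d = 1/u = 0.8187
Per-period rate: rΔt = 0.06·0.25 = 0.015, so R = e^0.015 = 1.0151
Risk-neutral probability p = (e^0.015 − 0.8187)/(1.2214 − 0.8187) = 0.1964/0.4027 = 0.4877
Terminal stock prices: S_uu = 119.3, S_ud = 80, S_dd = 53.63
Terminal payoffs (S − K): max(24.35, 0) = 24.35, max(-15, 0) = 0, max(-41.37, 0) = 0
Node u (S = 97.71): V_u = e^(−0.015)·[0.4877·24.3460 + 0.5123·0.0000] = 11.6967
Node d (S = 65.5): V_d = e^(−0.015)·[0.4877·0.0000 + 0.5123·0.0000] = 0.0000
Node 0 (S = 80): V_0 = e^(−0.015)·[0.4877·11.6967 + 0.5123·0.0000] = 5.6195

$5.62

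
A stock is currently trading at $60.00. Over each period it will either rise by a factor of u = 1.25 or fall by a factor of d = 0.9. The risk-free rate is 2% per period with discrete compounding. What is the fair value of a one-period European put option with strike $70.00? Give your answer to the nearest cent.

$10.31

Risk-neutral probability p = (1 + 0.02 − 0.9)/(1.25 − 0.9) = 0.1200/0.3500 = 0.3429
Terminal stock prices: S_u = 75, S_d = 54
Terminal payoffs (K − S): max(-5, 0) = 0, max(16, 0) = 16
Node 0 (S = 60): V_0 = 1/1.02·[0.3429·0.0000 + 0.6571·16.0000] = 10.3081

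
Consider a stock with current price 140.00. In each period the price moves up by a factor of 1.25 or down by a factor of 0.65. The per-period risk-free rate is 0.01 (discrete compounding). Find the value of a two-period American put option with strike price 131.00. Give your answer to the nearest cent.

19.90

Risk-neutral probability p = (1 + 0.01 − 0.65)/(1.25 − 0.65) = 0.3600/0.6000 = 0.6000
Terminal stock prices: S_uu = 218.8, S_ud = 113.8, S_dd = 59.15
Terminal payoffs (K − S): max(-87.75, 0) = 0, max(17.25, 0) = 17.25, max(71.85, 0) = 71.85
Node u (S = 175): continuation = 1/1.01·[0.6000·0.0000 + 0.4000·17.2500] = 6.8317; exercise value = 0.0000 ≤ continuation, so V_u = 6.8317
Node d (S = 91): continuation = 1/1.01·[0.6000·17.2500 + 0.4000·71.8500] = 38.7030; exercise value = 40.0000 > continuation, so V_d = 40.0000 (exercise)
Node 0 (S = 140): continuation = 1/1.01·[0.6000·6.8317 + 0.4000·40.0000] = 19.9000; exercise value = 0.0000 ≤ continuation, so V_0 = 19.9000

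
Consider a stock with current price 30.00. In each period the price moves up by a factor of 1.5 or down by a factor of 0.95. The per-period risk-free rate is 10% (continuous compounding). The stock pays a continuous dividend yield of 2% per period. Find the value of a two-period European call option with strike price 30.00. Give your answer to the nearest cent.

5.64

Per-period risk-free factor R = e^0.1 = 1.1052; dividend-adjusted growth = e^(0.1−0.02) = 1.0833.
Risk-neutral probability p = (1.0833 − 0.95)/(1.5 − 0.95) = 0.1333/0.5500 = 0.2423
Terminal stock prices: S_uu = 67.5, S_ud = 42.75, S_dd = 27.07
Terminal payoffs (S − K): max(37.5, 0) = 37.5, max(12.75, 0) = 12.75, max(-2.925, 0) = 0
Node u (S = 45): V_u = e^(−0.1)·[0.2423·37.5000 + 0.7577·12.7500] = 16.9638
Node d (S = 28.5): V_d = e^(−0.1)·[0.2423·12.7500 + 0.7577·0.0000] = 2.7958
Node 0 (S = 30): V_0 = e^(−0.1)·[0.2423·16.9638 + 0.7577·2.7958] = 5.6365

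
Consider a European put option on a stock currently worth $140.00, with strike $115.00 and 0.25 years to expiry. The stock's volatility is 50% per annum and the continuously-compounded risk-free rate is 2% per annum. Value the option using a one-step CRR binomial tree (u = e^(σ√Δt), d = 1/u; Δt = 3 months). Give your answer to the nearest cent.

$3.28

CRR parameters: u = e^(σ√Δt) = e^(0.5·√0.25) = 1.2840, d = 1/u = 0.7788
Per-period rate: rΔt = 0.02·0.25 = 0.005, so R = e^0.005 = 1.0050
Risk-neutral probability p = (e^0.005 − 0.7788)/(1.2840 − 0.7788) = 0.2262/0.5052 = 0.4477
Terminal stock prices: S_u = 179.8, S_d = 109
Terminal payoffs (K − S): max(-64.76, 0) = 0, max(5.968, 0) = 5.968
Node 0 (S = 140): V_0 = e^(−0.005)·[0.4477·0.0000 + 0.5523·5.9679] = 3.2794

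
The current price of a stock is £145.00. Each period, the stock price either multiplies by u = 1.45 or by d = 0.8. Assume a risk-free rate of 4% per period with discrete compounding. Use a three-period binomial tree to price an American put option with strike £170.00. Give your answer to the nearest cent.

£37.66

Risk-neutral probability p = (1 + 0.04 − 0.8)/(1.45 − 0.8) = 0.2400/0.6500 = 0.3692
Terminal stock prices: S_uuu = 442.1, S_uud = 243.9, S_udd = 134.6, S_ddd = 74.24
Terminal payoffs (K − S): max(-272.1, 0) = 0, max(-73.89, 0) = 0, max(35.44, 0) = 35.44, max(95.76, 0) = 95.76
Node uu (S = 304.9): continuation = 1/1.04·[0.3692·0.0000 + 0.6308·0.0000] = 0.0000; exercise value = 0.0000 ≤ continuation, so V_uu = 0.0000
Node ud (S = 168.2): continuation = 1/1.04·[0.3692·0.0000 + 0.6308·35.4400] = 21.4947; exercise value = 1.8000 ≤ continuation, so V_ud = 21.4947
Node dd (S = 92.8): continuation = 1/1.04·[0.3692·35.4400 + 0.6308·95.7600] = 70.6615; exercise value = 77.2000 > continuation, so V_dd = 77.2000 (exercise)
Node u (S = 210.2): continuation = 1/1.04·[0.3692·0.0000 + 0.6308·21.4947] = 13.0367; exercise value = 0.0000 ≤ continuation, so V_u = 13.0367
Node d (S = 116): continuation = 1/1.04·[0.3692·21.4947 + 0.6308·77.2000] = 54.4537; exercise value = 54.0000 ≤ continuation, so V_d = 54.4537
Node 0 (S = 145): continuation = 1/1.04·[0.3692·13.0367 + 0.6308·54.4537] = 37.6551; exercise value = 25.0000 ≤ continuation, so V_0 = 37.6551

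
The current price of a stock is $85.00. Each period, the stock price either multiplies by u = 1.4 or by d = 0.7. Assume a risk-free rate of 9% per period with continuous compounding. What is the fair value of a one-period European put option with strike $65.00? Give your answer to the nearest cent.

Risk-neutral probability p = (e^0.09 − 0.7)/(1.4 − 0.7) = 0.3942/0.7000 = 0.5631
Terminal stock prices: S_u = 119, S_d = 59.5
Terminal payoffs (K − S): max(-54, 0) = 0, max(5.5, 0) = 5.5
Node 0 (S = 85): V_0 = e^(−0.09)·[0.5631·0.0000 + 0.4369·5.5000] = 2.1961

$2.20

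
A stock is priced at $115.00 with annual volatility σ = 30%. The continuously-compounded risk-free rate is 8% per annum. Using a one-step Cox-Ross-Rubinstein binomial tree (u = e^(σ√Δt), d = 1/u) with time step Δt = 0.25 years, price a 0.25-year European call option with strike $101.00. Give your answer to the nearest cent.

CRR parameters: u = e^(σ√Δt) = e^(0.3·√0.25) = 1.1618, d = 1/u = 0.8607
Per-period rate: rΔt = 0.08·0.25 = 0.02, so R = e^0.02 = 1.0202
Risk-neutral probability p = (e^0.02 − 0.8607)/(1.1618 − 0.8607) = 0.1595/0.3011 = 0.5297
Terminal stock prices: S_u = 133.6, S_d = 98.98
Terminal payoffs (S − K): max(32.61, 0) = 32.61, max(-2.019, 0) = 0
Node 0 (S = 115): V_0 = e^(−0.02)·[0.5297·32.6109 + 0.4703·0.0000] = 16.9306

$16.93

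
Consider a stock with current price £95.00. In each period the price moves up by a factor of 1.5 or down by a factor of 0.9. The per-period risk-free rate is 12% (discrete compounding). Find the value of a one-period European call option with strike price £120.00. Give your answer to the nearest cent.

Risk-neutral probability p = (1 + 0.12 − 0.9)/(1.5 − 0.9) = 0.2200/0.6000 = 0.3667
Terminal stock prices: S_u = 142.5, S_d = 85.5
Terminal payoffs (S − K): max(22.5, 0) = 22.5, max(-34.5, 0) = 0
Node 0 (S = 95): V_0 = 1/1.12·[0.3667·22.5000 + 0.6333·0.0000] = 7.3661

£7.37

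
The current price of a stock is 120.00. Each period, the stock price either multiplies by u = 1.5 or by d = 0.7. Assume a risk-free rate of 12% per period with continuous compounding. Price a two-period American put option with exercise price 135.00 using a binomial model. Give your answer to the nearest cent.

22.82

Risk-neutral probability p = (e^0.12 − 0.7)/(1.5 − 0.7) = 0.4275/0.8000 = 0.5344
Terminal stock prices: S_uu = 270, S_ud = 126, S_dd = 58.8
Terminal payoffs (K − S): max(-135, 0) = 0, max(9, 0) = 9, max(76.2, 0) = 76.2
Node u (S = 180): continuation = e^(−0.12)·[0.5344·0.0000 + 0.4656·9.0000] = 3.7168; exercise value = 0.0000 ≤ continuation, so V_u = 3.7168
Node d (S = 84): continuation = e^(−0.12)·[0.5344·9.0000 + 0.4656·76.2000] = 35.7343; exercise value = 51.0000 > continuation, so V_d = 51.0000 (exercise)
Node 0 (S = 120): continuation = e^(−0.12)·[0.5344·3.7168 + 0.4656·51.0000] = 22.8233; exercise value = 15.0000 ≤ continuation, so V_0 = 22.8233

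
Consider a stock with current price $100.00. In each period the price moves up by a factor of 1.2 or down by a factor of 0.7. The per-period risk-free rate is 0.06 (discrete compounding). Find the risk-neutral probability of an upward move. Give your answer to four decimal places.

p = 0.7200

Risk-neutral probability p = (1 + 0.06 − 0.7)/(1.2 − 0.7) = 0.3600/0.5000 = 0.7200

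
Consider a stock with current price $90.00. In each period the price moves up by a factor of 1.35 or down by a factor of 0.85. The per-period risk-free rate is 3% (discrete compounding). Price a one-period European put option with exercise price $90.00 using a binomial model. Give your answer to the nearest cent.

$8.39

Risk-neutral probability p = (1 + 0.03 − 0.85)/(1.35 − 0.85) = 0.1800/0.5000 = 0.3600
Terminal stock prices: S_u = 121.5, S_d = 76.5
Terminal payoffs (K − S): max(-31.5, 0) = 0, max(13.5, 0) = 13.5
Node 0 (S = 90): V_0 = 1/1.03·[0.3600·0.0000 + 0.6400·13.5000] = 8.3883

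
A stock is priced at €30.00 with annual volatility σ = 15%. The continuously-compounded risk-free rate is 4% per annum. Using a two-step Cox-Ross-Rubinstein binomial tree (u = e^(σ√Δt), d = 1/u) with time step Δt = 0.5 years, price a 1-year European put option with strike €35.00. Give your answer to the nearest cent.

CRR parameters: u = e^(σ√Δt) = e^(0.15·√0.5) = 1.1119, d = 1/u = 0.8994
Per-period rate: rΔt = 0.04·0.5 = 0.02, so R = e^0.02 = 1.0202
Risk-neutral probability p = (e^0.02 − 0.8994)/(1.1119 − 0.8994) = 0.1208/0.2125 = 0.5686
Terminal stock prices: S_uu = 37.09, S_ud = 30, S_dd = 24.27
Terminal payoffs (K − S): max(-2.089, 0) = 0, max(5, 0) = 5, max(10.73, 0) = 10.73
Node u (S = 33.36): V_u = e^(−0.02)·[0.5686·0.0000 + 0.4314·5.0000] = 2.1145
Node d (S = 26.98): V_d = e^(−0.02)·[0.5686·5.0000 + 0.4314·10.7343] = 7.3260
Node 0 (S = 30): V_0 = e^(−0.02)·[0.5686·2.1145 + 0.4314·7.3260] = 4.2765

€4.28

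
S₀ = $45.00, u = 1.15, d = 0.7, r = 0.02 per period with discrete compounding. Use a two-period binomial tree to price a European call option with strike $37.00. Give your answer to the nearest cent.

Risk-neutral probability p = (1 + 0.02 − 0.7)/(1.15 − 0.7) = 0.3200/0.4500 = 0.7111
Terminal stock prices: S_uu = 59.51, S_ud = 36.22, S_dd = 22.05
Terminal payoffs (S − K): max(22.51, 0) = 22.51, max(-0.775, 0) = 0, max(-14.95, 0) = 0
Node u (S = 51.75): V_u = 1/1.02·[0.7111·22.5125 + 0.2889·0.0000] = 15.6950
Node d (S = 31.5): V_d = 1/1.02·[0.7111·0.0000 + 0.2889·0.0000] = 0.0000
Node 0 (S = 45): V_0 = 1/1.02·[0.7111·15.6950 + 0.2889·0.0000] = 10.9420

$10.94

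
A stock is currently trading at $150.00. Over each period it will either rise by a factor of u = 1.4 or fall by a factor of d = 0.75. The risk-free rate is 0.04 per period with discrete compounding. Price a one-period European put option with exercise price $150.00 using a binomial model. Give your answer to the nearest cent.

Risk-neutral probability p = (1 + 0.04 − 0.75)/(1.4 − 0.75) = 0.2900/0.6500 = 0.4462
Terminal stock prices: S_u = 210, S_d = 112.5
Terminal payoffs (K − S): max(-60, 0) = 0, max(37.5, 0) = 37.5
Node 0 (S = 150): V_0 = 1/1.04·[0.4462·0.0000 + 0.5538·37.5000] = 19.9704

$19.97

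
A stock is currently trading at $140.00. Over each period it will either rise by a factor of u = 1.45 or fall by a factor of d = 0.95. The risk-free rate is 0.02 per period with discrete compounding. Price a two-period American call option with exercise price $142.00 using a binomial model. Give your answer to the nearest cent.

Risk-neutral probability p = (1 + 0.02 − 0.95)/(1.45 − 0.95) = 0.0700/0.5000 = 0.1400
Terminal stock prices: S_uu = 294.4, S_ud = 192.8, S_dd = 126.3
Terminal payoffs (S − K): max(152.4, 0) = 152.4, max(50.85, 0) = 50.85, max(-15.65, 0) = 0
Node u (S = 203): continuation = 1/1.02·[0.1400·152.3500 + 0.8600·50.8500] = 63.7843; exercise value = 61.0000 ≤ continuation, so V_u = 63.7843
Node d (S = 133): continuation = 1/1.02·[0.1400·50.8500 + 0.8600·0.0000] = 6.9794; exercise value = 0.0000 ≤ continuation, so V_d = 6.9794
Node 0 (S = 140): continuation = 1/1.02·[0.1400·63.7843 + 0.8600·6.9794] = 14.6393; exercise value = 0.0000 ≤ continuation, so V_0 = 14.6393

$14.64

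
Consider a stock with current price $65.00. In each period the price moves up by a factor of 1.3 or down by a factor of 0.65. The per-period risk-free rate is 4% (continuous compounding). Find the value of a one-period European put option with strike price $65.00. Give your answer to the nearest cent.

Risk-neutral probability p = (e^0.04 − 0.65)/(1.3 − 0.65) = 0.3908/0.6500 = 0.6012
Terminal stock prices: S_u = 84.5, S_d = 42.25
Terminal payoffs (K − S): max(-19.5, 0) = 0, max(22.75, 0) = 22.75
Node 0 (S = 65): V_0 = e^(−0.04)·[0.6012·0.0000 + 0.3988·22.7500] = 8.7159

$8.72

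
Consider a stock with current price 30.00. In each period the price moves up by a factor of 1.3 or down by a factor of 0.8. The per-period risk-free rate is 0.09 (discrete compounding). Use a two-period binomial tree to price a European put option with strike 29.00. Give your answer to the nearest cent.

Risk-neutral probability p = (1 + 0.09 − 0.8)/(1.3 − 0.8) = 0.2900/0.5000 = 0.5800
Terminal stock prices: S_uu = 50.7, S_ud = 31.2, S_dd = 19.2
Terminal payoffs (K − S): max(-21.7, 0) = 0, max(-2.2, 0) = 0, max(9.8, 0) = 9.8
Node u (S = 39): V_u = 1/1.09·[0.5800·0.0000 + 0.4200·0.0000] = 0.0000
Node d (S = 24): V_d = 1/1.09·[0.5800·0.0000 + 0.4200·9.8000] = 3.7761
Node 0 (S = 30): V_0 = 1/1.09·[0.5800·0.0000 + 0.4200·3.7761] = 1.4550

1.46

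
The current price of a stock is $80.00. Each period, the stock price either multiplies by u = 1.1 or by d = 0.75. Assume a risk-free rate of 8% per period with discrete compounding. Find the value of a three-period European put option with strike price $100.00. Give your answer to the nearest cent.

Risk-neutral probability p = (1 + 0.08 − 0.75)/(1.1 − 0.75) = 0.3300/0.3500 = 0.9429
Terminal stock prices: S_uuu = 106.5, S_uud = 72.6, S_udd = 49.5, S_ddd = 33.75
Terminal payoffs (K − S): max(-6.48, 0) = 0, max(27.4, 0) = 27.4, max(50.5, 0) = 50.5, max(66.25, 0) = 66.25
Node uu (S = 96.8): V_uu = 1/1.08·[0.9429·0.0000 + 0.0571·27.4000] = 1.4497
Node ud (S = 66): V_ud = 1/1.08·[0.9429·27.4000 + 0.0571·50.5000] = 26.5926
Node dd (S = 45): V_dd = 1/1.08·[0.9429·50.5000 + 0.0571·66.2500] = 47.5926
Node u (S = 88): V_u = 1/1.08·[0.9429·1.4497 + 0.0571·26.5926] = 2.6727
Node d (S = 60): V_d = 1/1.08·[0.9429·26.5926 + 0.0571·47.5926] = 25.7339
Node 0 (S = 80): V_0 = 1/1.08·[0.9429·2.6727 + 0.0571·25.7339] = 3.6949

$3.69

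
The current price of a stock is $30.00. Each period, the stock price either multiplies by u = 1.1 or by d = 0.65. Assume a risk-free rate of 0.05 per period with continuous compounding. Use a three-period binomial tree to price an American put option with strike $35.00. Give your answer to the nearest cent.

Risk-neutral probability p = (e^0.05 − 0.65)/(1.1 − 0.65) = 0.4013/0.4500 = 0.8917
Terminal stock prices: S_uuu = 39.93, S_uud = 23.6, S_udd = 13.94, S_ddd = 8.239
Terminal payoffs (K − S): max(-4.93, 0) = 0, max(11.4, 0) = 11.4, max(21.06, 0) = 21.06, max(26.76, 0) = 26.76
Node uu (S = 36.3): continuation = e^(−0.05)·[0.8917·0.0000 + 0.1083·11.4050] = 1.1748; exercise value = 0.0000 ≤ continuation, so V_uu = 1.1748
Node ud (S = 21.45): continuation = e^(−0.05)·[0.8917·11.4050 + 0.1083·21.0575] = 11.8430; exercise value = 13.5500 > continuation, so V_ud = 13.5500 (exercise)
Node dd (S = 12.68): continuation = e^(−0.05)·[0.8917·21.0575 + 0.1083·26.7613] = 20.6180; exercise value = 22.3250 > continuation, so V_dd = 22.3250 (exercise)
Node u (S = 33): continuation = e^(−0.05)·[0.8917·1.1748 + 0.1083·13.5500] = 2.3922; exercise value = 2.0000 ≤ continuation, so V_u = 2.3922
Node d (S = 19.5): continuation = e^(−0.05)·[0.8917·13.5500 + 0.1083·22.3250] = 13.7930; exercise value = 15.5000 > continuation, so V_d = 15.5000 (exercise)
Node 0 (S = 30): continuation = e^(−0.05)·[0.8917·2.3922 + 0.1083·15.5000] = 3.6257; exercise value = 5.0000 > continuation, so V_0 = 5.0000 (exercise)

$5.00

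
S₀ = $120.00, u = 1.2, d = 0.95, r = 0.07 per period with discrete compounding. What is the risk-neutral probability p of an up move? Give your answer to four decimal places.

Risk-neutral probability p = (1 + 0.07 − 0.95)/(1.2 − 0.95) = 0.1200/0.2500 = 0.4800

p = 0.4800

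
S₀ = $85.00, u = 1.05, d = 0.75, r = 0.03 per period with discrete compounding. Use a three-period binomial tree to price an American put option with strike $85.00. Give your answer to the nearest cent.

$3.22

Risk-neutral probability p = (1 + 0.03 − 0.75)/(1.05 − 0.75) = 0.2800/0.3000 = 0.9333
Terminal stock prices: S_uuu = 98.4, S_uud = 70.28, S_udd = 50.2, S_ddd = 35.86
Terminal payoffs (K − S): max(-13.4, 0) = 0, max(14.72, 0) = 14.72, max(34.8, 0) = 34.8, max(49.14, 0) = 49.14
Node uu (S = 93.71): continuation = 1/1.03·[0.9333·0.0000 + 0.0667·14.7156] = 0.9525; exercise value = 0.0000 ≤ continuation, so V_uu = 0.9525
Node ud (S = 66.94): continuation = 1/1.03·[0.9333·14.7156 + 0.0667·34.7969] = 15.5868; exercise value = 18.0625 > continuation, so V_ud = 18.0625 (exercise)
Node dd (S = 47.81): continuation = 1/1.03·[0.9333·34.7969 + 0.0667·49.1406] = 34.7118; exercise value = 37.1875 > continuation, so V_dd = 37.1875 (exercise)
Node u (S = 89.25): continuation = 1/1.03·[0.9333·0.9525 + 0.0667·18.0625] = 2.0322; exercise value = 0.0000 ≤ continuation, so V_u = 2.0322
Node d (S = 63.75): continuation = 1/1.03·[0.9333·18.0625 + 0.0667·37.1875] = 18.7743; exercise value = 21.2500 > continuation, so V_d = 21.2500 (exercise)
Node 0 (S = 85): continuation = 1/1.03·[0.9333·2.0322 + 0.0667·21.2500] = 3.2169; exercise value = 0.0000 ≤ continuation, so V_0 = 3.2169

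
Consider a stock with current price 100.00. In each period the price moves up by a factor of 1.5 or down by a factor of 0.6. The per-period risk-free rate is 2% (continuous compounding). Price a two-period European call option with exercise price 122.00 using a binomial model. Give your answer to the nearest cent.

Risk-neutral probability p = (e^0.02 − 0.6)/(1.5 − 0.6) = 0.4202/0.9000 = 0.4669
Terminal stock prices: S_uu = 225, S_ud = 90, S_dd = 36
Terminal payoffs (S − K): max(103, 0) = 103, max(-32, 0) = 0, max(-86, 0) = 0
Node u (S = 150): V_u = e^(−0.02)·[0.4669·103.0000 + 0.5331·0.0000] = 47.1375
Node d (S = 60): V_d = e^(−0.02)·[0.4669·0.0000 + 0.5331·0.0000] = 0.0000
Node 0 (S = 100): V_0 = e^(−0.02)·[0.4669·47.1375 + 0.5331·0.0000] = 21.5722

21.57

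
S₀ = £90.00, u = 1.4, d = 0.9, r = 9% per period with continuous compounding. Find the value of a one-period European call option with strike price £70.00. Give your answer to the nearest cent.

£26.02

Risk-neutral probability p = (e^0.09 − 0.9)/(1.4 − 0.9) = 0.1942/0.5000 = 0.3883
Terminal stock prices: S_u = 126, S_d = 81
Terminal payoffs (S − K): max(56, 0) = 56, max(11, 0) = 11
Node 0 (S = 90): V_0 = e^(−0.09)·[0.3883·56.0000 + 0.6117·11.0000] = 26.0248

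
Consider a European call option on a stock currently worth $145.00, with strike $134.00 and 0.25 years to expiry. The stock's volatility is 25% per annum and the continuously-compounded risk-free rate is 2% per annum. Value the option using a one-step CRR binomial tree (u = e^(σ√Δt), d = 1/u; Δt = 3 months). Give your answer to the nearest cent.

$14.74

CRR parameters: u = e^(σ√Δt) = e^(0.25·√0.25) = 1.1331, d = 1/u = 0.8825
Per-period rate: rΔt = 0.02·0.25 = 0.005, so R = e^0.005 = 1.0050
Risk-neutral probability p = (e^0.005 − 0.8825)/(1.1331 − 0.8825) = 0.1225/0.2507 = 0.4888
Terminal stock prices: S_u = 164.3, S_d = 128
Terminal payoffs (S − K): max(30.31, 0) = 30.31, max(-6.038, 0) = 0
Node 0 (S = 145): V_0 = e^(−0.005)·[0.4888·30.3065 + 0.5112·0.0000] = 14.7396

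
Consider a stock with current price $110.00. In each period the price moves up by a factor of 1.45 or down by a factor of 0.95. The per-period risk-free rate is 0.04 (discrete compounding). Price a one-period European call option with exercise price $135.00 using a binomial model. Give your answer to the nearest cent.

Risk-neutral probability p = (1 + 0.04 − 0.95)/(1.45 − 0.95) = 0.0900/0.5000 = 0.1800
Terminal stock prices: S_u = 159.5, S_d = 104.5
Terminal payoffs (S − K): max(24.5, 0) = 24.5, max(-30.5, 0) = 0
Node 0 (S = 110): V_0 = 1/1.04·[0.1800·24.5000 + 0.8200·0.0000] = 4.2404

$4.24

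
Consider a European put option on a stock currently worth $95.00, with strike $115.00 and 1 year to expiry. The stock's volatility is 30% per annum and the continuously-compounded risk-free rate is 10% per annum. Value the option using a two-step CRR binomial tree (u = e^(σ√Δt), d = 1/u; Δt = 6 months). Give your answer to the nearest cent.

$17.85

CRR parameters: u = e^(σ√Δt) = e^(0.3·√0.5) = 1.2363, d = 1/u = 0.8089
Per-period rate: rΔt = 0.1·0.5 = 0.05, so R = e^0.05 = 1.0513
Risk-neutral probability p = (e^0.05 − 0.8089)/(1.2363 − 0.8089) = 0.2424/0.4275 = 0.5671
Terminal stock prices: S_uu = 145.2, S_ud = 95, S_dd = 62.15
Terminal payoffs (K − S): max(-30.2, 0) = 0, max(20, 0) = 20, max(52.85, 0) = 52.85
Node u (S = 117.4): V_u = e^(−0.05)·[0.5671·0.0000 + 0.4329·20.0000] = 8.2355
Node d (S = 76.84): V_d = e^(−0.05)·[0.5671·20.0000 + 0.4329·52.8461] = 32.5499
Node 0 (S = 95): V_0 = e^(−0.05)·[0.5671·8.2355 + 0.4329·32.5499] = 17.8460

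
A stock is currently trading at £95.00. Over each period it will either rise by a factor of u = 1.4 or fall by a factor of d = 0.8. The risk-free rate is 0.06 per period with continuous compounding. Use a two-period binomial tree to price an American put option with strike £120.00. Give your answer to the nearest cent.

Risk-neutral probability p = (e^0.06 − 0.8)/(1.4 − 0.8) = 0.2618/0.6000 = 0.4364
Terminal stock prices: S_uu = 186.2, S_ud = 106.4, S_dd = 60.8
Terminal payoffs (K − S): max(-66.2, 0) = 0, max(13.6, 0) = 13.6, max(59.2, 0) = 59.2
Node u (S = 133): continuation = e^(−0.06)·[0.4364·0.0000 + 0.5636·13.6000] = 7.2187; exercise value = 0.0000 ≤ continuation, so V_u = 7.2187
Node d (S = 76): continuation = e^(−0.06)·[0.4364·13.6000 + 0.5636·59.2000] = 37.0117; exercise value = 44.0000 > continuation, so V_d = 44.0000 (exercise)
Node 0 (S = 95): continuation = e^(−0.06)·[0.4364·7.2187 + 0.5636·44.0000] = 26.3212; exercise value = 25.0000 ≤ continuation, so V_0 = 26.3212

£26.32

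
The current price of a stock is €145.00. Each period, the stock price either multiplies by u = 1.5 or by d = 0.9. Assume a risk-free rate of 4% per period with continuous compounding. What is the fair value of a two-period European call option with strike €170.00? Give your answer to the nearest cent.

€16.48

Risk-neutral probability p = (e^0.04 − 0.9)/(1.5 − 0.9) = 0.1408/0.6000 = 0.2347
Terminal stock prices: S_uu = 326.2, S_ud = 195.8, S_dd = 117.5
Terminal payoffs (S − K): max(156.2, 0) = 156.2, max(25.75, 0) = 25.75, max(-52.55, 0) = 0
Node u (S = 217.5): V_u = e^(−0.04)·[0.2347·156.2500 + 0.7653·25.7500] = 54.1658
Node d (S = 130.5): V_d = e^(−0.04)·[0.2347·25.7500 + 0.7653·0.0000] = 5.8062
Node 0 (S = 145): V_0 = e^(−0.04)·[0.2347·54.1658 + 0.7653·5.8062] = 16.4828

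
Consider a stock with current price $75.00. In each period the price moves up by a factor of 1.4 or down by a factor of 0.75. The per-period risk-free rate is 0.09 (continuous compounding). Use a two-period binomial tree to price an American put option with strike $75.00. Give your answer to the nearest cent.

$8.06

Risk-neutral probability p = (e^0.09 − 0.75)/(1.4 − 0.75) = 0.3442/0.6500 = 0.5295
Terminal stock prices: S_uu = 147, S_ud = 78.75, S_dd = 42.19
Terminal payoffs (K − S): max(-72, 0) = 0, max(-3.75, 0) = 0, max(32.81, 0) = 32.81
Node u (S = 105): continuation = e^(−0.09)·[0.5295·0.0000 + 0.4705·0.0000] = 0.0000; exercise value = 0.0000 ≤ continuation, so V_u = 0.0000
Node d (S = 56.25): continuation = e^(−0.09)·[0.5295·0.0000 + 0.4705·32.8125] = 14.1096; exercise value = 18.7500 > continuation, so V_d = 18.7500 (exercise)
Node 0 (S = 75): continuation = e^(−0.09)·[0.5295·0.0000 + 0.4705·18.7500] = 8.0626; exercise value = 0.0000 ≤ continuation, so V_0 = 8.0626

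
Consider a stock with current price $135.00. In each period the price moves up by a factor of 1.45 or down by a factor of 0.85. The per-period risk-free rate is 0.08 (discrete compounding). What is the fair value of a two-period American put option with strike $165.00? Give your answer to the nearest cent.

$30.00

Risk-neutral probability p = (1 + 0.08 − 0.85)/(1.45 − 0.85) = 0.2300/0.6000 = 0.3833
Terminal stock prices: S_uu = 283.8, S_ud = 166.4, S_dd = 97.54
Terminal payoffs (K − S): max(-118.8, 0) = 0, max(-1.387, 0) = 0, max(67.46, 0) = 67.46
Node u (S = 195.8): continuation = 1/1.08·[0.3833·0.0000 + 0.6167·0.0000] = 0.0000; exercise value = 0.0000 ≤ continuation, so V_u = 0.0000
Node d (S = 114.8): continuation = 1/1.08·[0.3833·0.0000 + 0.6167·67.4625] = 38.5203; exercise value = 50.2500 > continuation, so V_d = 50.2500 (exercise)
Node 0 (S = 135): continuation = 1/1.08·[0.3833·0.0000 + 0.6167·50.2500] = 28.6921; exercise value = 30.0000 > continuation, so V_0 = 30.0000 (exercise)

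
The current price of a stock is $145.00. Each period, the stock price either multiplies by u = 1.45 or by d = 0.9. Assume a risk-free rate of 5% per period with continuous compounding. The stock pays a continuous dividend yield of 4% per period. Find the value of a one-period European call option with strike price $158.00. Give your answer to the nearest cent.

$9.94

Per-period risk-free factor R = e^0.05 = 1.0513; dividend-adjusted growth = e^(0.05−0.04) = 1.0101.
Risk-neutral probability p = (1.0101 − 0.9)/(1.45 − 0.9) = 0.1101/0.5500 = 0.2001
Terminal stock prices: S_u = 210.2, S_d = 130.5
Terminal payoffs (S − K): max(52.25, 0) = 52.25, max(-27.5, 0) = 0
Node 0 (S = 145): V_0 = e^(−0.05)·[0.2001·52.2500 + 0.7999·0.0000] = 9.9449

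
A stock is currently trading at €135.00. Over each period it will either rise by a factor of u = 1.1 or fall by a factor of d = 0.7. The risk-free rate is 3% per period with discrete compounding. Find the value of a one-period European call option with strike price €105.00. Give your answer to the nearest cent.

€34.84

Risk-neutral probability p = (1 + 0.03 − 0.7)/(1.1 − 0.7) = 0.3300/0.4000 = 0.8250
Terminal stock prices: S_u = 148.5, S_d = 94.5
Terminal payoffs (S − K): max(43.5, 0) = 43.5, max(-10.5, 0) = 0
Node 0 (S = 135): V_0 = 1/1.03·[0.8250·43.5000 + 0.1750·0.0000] = 34.8422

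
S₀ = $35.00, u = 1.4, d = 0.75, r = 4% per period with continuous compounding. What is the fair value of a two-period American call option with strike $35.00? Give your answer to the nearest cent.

$7.01

Risk-neutral probability p = (e^0.04 − 0.75)/(1.4 − 0.75) = 0.2908/0.6500 = 0.4474
Terminal stock prices: S_uu = 68.6, S_ud = 36.75, S_dd = 19.69
Terminal payoffs (S − K): max(33.6, 0) = 33.6, max(1.75, 0) = 1.75, max(-15.31, 0) = 0
Node u (S = 49): continuation = e^(−0.04)·[0.4474·33.6000 + 0.5526·1.7500] = 15.3724; exercise value = 14.0000 ≤ continuation, so V_u = 15.3724
Node d (S = 26.25): continuation = e^(−0.04)·[0.4474·1.7500 + 0.5526·0.0000] = 0.7523; exercise value = 0.0000 ≤ continuation, so V_d = 0.7523
Node 0 (S = 35): continuation = e^(−0.04)·[0.4474·15.3724 + 0.5526·0.7523] = 7.0073; exercise value = 0.0000 ≤ continuation, so V_0 = 7.0073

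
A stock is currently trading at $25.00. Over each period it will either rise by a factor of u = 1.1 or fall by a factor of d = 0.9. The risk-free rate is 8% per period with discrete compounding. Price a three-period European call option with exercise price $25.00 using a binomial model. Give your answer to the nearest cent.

Risk-neutral probability p = (1 + 0.08 − 0.9)/(1.1 − 0.9) = 0.1800/0.2000 = 0.9000
Terminal stock prices: S_uuu = 33.28, S_uud = 27.23, S_udd = 22.28, S_ddd = 18.23
Terminal payoffs (S − K): max(8.275, 0) = 8.275, max(2.225, 0) = 2.225, max(-2.725, 0) = 0, max(-6.775, 0) = 0
Node uu (S = 30.25): V_uu = 1/1.08·[0.9000·8.2750 + 0.1000·2.2250] = 7.1019
Node ud (S = 24.75): V_ud = 1/1.08·[0.9000·2.2250 + 0.1000·0.0000] = 1.8542
Node dd (S = 20.25): V_dd = 1/1.08·[0.9000·0.0000 + 0.1000·0.0000] = 0.0000
Node u (S = 27.5): V_u = 1/1.08·[0.9000·7.1019 + 0.1000·1.8542] = 6.0899
Node d (S = 22.5): V_d = 1/1.08·[0.9000·1.8542 + 0.1000·0.0000] = 1.5451
Node 0 (S = 25): V_0 = 1/1.08·[0.9000·6.0899 + 0.1000·1.5451] = 5.2180

$5.22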